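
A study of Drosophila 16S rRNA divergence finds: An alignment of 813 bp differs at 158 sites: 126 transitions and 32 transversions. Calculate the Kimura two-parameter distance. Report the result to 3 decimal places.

P = 126/813 ≈ 0.154982 and Q = 32/813 ≈ 0.03936.
Under the Kimura two-parameter model, d = −½ ln(1 − 2P − Q) − ¼ ln(1 − 2Q).
1 − 2P − Q = 0.650676, giving −½ ln(0.650676) = 0.214872.
1 − 2Q = 0.92128, giving −¼ ln(0.92128) = 0.020498.
d = 0.214872 + 0.020498 = 0.235370.

0.235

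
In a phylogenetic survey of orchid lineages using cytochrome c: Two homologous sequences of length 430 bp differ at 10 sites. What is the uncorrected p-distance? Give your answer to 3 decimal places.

p = 10/430 = 0.023255… ≈ 0.023 (to 3 d.p.).

0.023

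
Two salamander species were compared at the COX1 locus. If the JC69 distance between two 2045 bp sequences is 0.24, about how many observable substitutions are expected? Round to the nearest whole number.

420

Invert JC69: p = (3/4)(1 − e^(−4d/3)) = 0.75 × (1 − e^(-0.32)) = 0.75 × (1 − 0.726149) = 0.205388.
Expected differing sites = pL ≈ 0.205388 × 2045 = 420.01846 ≈ 420.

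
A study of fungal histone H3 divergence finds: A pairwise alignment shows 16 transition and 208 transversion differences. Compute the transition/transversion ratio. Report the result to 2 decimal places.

R = 16/208 = 0.076923… ≈ 0.08 (to 2 d.p.).

0.08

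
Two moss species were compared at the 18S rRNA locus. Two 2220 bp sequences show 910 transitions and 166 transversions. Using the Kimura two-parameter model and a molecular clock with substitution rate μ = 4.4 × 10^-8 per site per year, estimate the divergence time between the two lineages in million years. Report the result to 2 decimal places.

13.24

P = 910/2220 ≈ 0.40991 and Q = 166/2220 ≈ 0.074775.
Under the Kimura two-parameter model, d = −½ ln(1 − 2P − Q) − ¼ ln(1 − 2Q).
1 − 2P − Q = 0.105405, giving −½ ln(0.105405) = 1.124973.
1 − 2Q = 0.85045, giving −¼ ln(0.85045) = 0.040497.
d = 1.124973 + 0.040497 = 1.165470.
Under a molecular clock d = 2μt, so t = d/(2μ) = 1.165470 / (2 × 4.4 × 10^-8) = 13.24 million years.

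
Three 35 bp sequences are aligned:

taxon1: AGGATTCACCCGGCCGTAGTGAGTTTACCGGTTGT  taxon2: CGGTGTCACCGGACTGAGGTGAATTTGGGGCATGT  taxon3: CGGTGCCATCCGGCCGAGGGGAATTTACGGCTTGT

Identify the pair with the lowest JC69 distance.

taxon2 and taxon3

taxon1–taxon2: 14/35 differ, p = 0.400, d = 0.572.
taxon1–taxon3: 11/35 differ, p = 0.314, d = 0.407.
taxon2–taxon3: 9/35 differ, p = 0.257, d = 0.315.
The smallest distance is between taxon2 and taxon3.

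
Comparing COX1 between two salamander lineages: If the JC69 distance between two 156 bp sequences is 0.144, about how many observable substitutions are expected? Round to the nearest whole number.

20

Invert JC69: p = (3/4)(1 − e^(−4d/3)) = 0.75 × (1 − e^(-0.192)) = 0.75 × (1 − 0.825307) = 0.131020.
Expected differing sites = pL ≈ 0.131020 × 156 = 20.43912 ≈ 20.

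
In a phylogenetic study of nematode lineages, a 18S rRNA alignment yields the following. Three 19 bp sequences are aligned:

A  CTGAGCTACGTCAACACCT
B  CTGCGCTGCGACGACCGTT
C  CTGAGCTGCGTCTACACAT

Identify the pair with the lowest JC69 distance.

A–B: 7/19 differ, p = 0.368, d = 0.507.
A–C: 3/19 differ, p = 0.158, d = 0.177.
B–C: 6/19 differ, p = 0.316, d = 0.410.
The smallest distance is between A and C.

A and C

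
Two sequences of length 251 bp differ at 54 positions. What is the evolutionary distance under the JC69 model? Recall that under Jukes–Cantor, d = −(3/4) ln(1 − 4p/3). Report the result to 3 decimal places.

p = 54/251 ≈ 0.215139.
d = −(3/4) ln(1 − 4p/3) = −0.75 ln(1 − 0.286852) = −0.75 ln(0.713148)
  = −0.75 × (-0.338066) = 0.253550 substitutions/site.

0.254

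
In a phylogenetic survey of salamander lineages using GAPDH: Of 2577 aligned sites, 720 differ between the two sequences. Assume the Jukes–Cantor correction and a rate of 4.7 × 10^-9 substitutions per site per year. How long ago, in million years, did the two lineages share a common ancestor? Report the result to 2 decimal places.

37.19

p = 720/2577 ≈ 0.279395.
d = −(3/4) ln(1 − 4p/3) = −0.75 ln(1 − 0.372527) = −0.75 ln(0.627473)
  = −0.75 × (-0.466055) = 0.349541 substitutions/site.
Under a molecular clock d = 2μt, so t = d/(2μ) = 0.349541 / (2 × 4.7 × 10^-9) = 37.19 million years.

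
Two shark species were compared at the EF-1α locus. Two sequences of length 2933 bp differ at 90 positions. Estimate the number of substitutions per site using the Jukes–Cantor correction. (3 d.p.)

p = 90/2933 ≈ 0.030685.
d = −(3/4) ln(1 − 4p/3) = −0.75 ln(1 − 0.040913) = −0.75 ln(0.959087)
  = −0.75 × (-0.041773) = 0.031330 substitutions/site.

0.031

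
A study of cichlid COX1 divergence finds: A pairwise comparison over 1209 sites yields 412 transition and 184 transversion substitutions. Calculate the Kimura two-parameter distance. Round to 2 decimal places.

P = 412/1209 ≈ 0.340778 and Q = 184/1209 ≈ 0.152192.
Under the Kimura two-parameter model, d = −½ ln(1 − 2P − Q) − ¼ ln(1 − 2Q).
1 − 2P − Q = 0.166252, giving −½ ln(0.166252) = 0.897125.
1 − 2Q = 0.695616, giving −¼ ln(0.695616) = 0.090739.
d = 0.897125 + 0.090739 = 0.987864.

0.99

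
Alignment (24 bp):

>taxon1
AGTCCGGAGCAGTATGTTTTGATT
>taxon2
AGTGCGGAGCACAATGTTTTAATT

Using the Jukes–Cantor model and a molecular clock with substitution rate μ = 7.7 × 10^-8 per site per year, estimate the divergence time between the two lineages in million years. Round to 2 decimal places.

The sequences differ at 4 of 24 sites (4, 12, 13, 21), so p = 4/24 ≈ 0.166667.
d = −(3/4) ln(1 − 4p/3) = −0.75 ln(1 − 0.222223) = −0.75 ln(0.777777)
  = −0.75 × (-0.251315) = 0.188486 substitutions/site.
Under a molecular clock d = 2μt, so t = d/(2μ) = 0.188486 / (2 × 7.7 × 10^-8) = 1.22 million years.

1.22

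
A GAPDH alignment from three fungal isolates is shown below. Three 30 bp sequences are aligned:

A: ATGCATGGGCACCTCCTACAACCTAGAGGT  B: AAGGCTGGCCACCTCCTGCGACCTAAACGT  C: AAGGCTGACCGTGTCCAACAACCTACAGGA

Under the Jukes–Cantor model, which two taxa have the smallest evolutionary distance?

A–B: 8/30 differ, p = 0.267, d = 0.330.
A–C: 11/30 differ, p = 0.367, d = 0.503.
B–C: 10/30 differ, p = 0.333, d = 0.441.
The smallest distance is between A and B.

A and B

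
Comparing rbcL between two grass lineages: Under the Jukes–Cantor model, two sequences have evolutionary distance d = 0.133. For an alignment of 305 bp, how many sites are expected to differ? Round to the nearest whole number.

37

Invert JC69: p = (3/4)(1 − e^(−4d/3)) = 0.75 × (1 − e^(-0.177333)) = 0.75 × (1 − 0.837501) = 0.121874.
Expected differing sites = pL ≈ 0.121874 × 305 = 37.17157 ≈ 37.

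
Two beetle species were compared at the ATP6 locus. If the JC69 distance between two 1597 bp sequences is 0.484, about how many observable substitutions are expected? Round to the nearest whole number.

Invert JC69: p = (3/4)(1 − e^(−4d/3)) = 0.75 × (1 − e^(-0.645333)) = 0.75 × (1 − 0.524488) = 0.356634.
Expected differing sites = pL ≈ 0.356634 × 1597 = 569.544498 ≈ 570.

570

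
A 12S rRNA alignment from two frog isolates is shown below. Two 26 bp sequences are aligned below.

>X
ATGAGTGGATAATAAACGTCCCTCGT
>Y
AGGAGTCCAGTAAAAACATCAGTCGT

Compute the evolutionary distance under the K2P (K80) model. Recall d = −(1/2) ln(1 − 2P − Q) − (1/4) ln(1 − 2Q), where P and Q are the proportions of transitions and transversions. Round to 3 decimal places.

0.482

Of 26 sites, 1 differences are transitions and 8 are transversions, so P = 1/26 ≈ 0.038462 and Q = 8/26 ≈ 0.307692.
Under the Kimura two-parameter model, d = −½ ln(1 − 2P − Q) − ¼ ln(1 − 2Q).
1 − 2P − Q = 0.615384, giving −½ ln(0.615384) = 0.242754.
1 − 2Q = 0.384616, giving −¼ ln(0.384616) = 0.238877.
d = 0.242754 + 0.238877 = 0.481631.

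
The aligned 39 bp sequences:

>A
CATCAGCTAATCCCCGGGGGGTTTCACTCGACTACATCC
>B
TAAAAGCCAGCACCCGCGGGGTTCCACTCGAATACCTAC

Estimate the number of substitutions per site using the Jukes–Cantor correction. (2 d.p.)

0.40

The sequences differ at 12 of 39 sites, so p = 12/39 ≈ 0.307692.
d = −(3/4) ln(1 − 4p/3) = −0.75 ln(1 − 0.410256) = −0.75 ln(0.589744)
  = −0.75 × (-0.528067) = 0.396050 substitutions/site.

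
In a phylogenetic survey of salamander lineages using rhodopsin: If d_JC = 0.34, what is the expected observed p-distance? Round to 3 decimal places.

p = (3/4)(1 − e^(−4d/3)) = 0.75 × (1 − e^(-0.453333)) = 0.75 × (1 − 0.635506) = 0.273371.

0.273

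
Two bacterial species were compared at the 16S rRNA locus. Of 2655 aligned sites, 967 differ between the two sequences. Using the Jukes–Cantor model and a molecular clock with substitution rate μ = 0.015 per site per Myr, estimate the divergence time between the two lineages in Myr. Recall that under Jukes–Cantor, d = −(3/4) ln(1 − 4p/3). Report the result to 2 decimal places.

16.62

p = 967/2655 ≈ 0.364218.
d = −(3/4) ln(1 − 4p/3) = −0.75 ln(1 − 0.485624) = −0.75 ln(0.514376)
  = −0.75 × (-0.664801) = 0.498601 substitutions/site.
Under a molecular clock d = 2μt, so t = d/(2μ) = 0.498601 / (2 × 0.015) = 16.62 Myr.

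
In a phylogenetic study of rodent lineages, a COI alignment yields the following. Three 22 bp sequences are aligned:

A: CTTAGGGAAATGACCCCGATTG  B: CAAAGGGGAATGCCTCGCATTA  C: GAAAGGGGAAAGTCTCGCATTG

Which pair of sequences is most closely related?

B and C

A–B: 8/22 differ, p = 0.364, d = 0.497.
A–C: 9/22 differ, p = 0.409, d = 0.591.
B–C: 4/22 differ, p = 0.182, d = 0.208.
The smallest distance is between B and C.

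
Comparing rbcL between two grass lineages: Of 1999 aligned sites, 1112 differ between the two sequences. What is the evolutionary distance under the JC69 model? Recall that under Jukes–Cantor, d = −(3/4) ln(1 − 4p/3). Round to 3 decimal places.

p = 1112/1999 ≈ 0.556278.
d = −(3/4) ln(1 − 4p/3) = −0.75 ln(1 − 0.741704) = −0.75 ln(0.258296)
  = −0.75 × (-1.353649) = 1.015237 substitutions/site.

1.015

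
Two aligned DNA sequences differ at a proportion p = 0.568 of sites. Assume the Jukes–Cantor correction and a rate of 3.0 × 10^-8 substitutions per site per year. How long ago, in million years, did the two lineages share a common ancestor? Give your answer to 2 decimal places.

d = −(3/4) ln(1 − 4p/3) = −0.75 ln(1 − 0.757333) = −0.75 ln(0.242667)
  = −0.75 × (-1.416065) = 1.062049 substitutions/site.
Under a molecular clock d = 2μt, so t = d/(2μ) = 1.062049 / (2 × 3.0 × 10^-8) = 17.70 million years.

17.70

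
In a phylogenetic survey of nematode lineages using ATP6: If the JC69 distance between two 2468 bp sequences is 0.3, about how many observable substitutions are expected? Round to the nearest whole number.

Invert JC69: p = (3/4)(1 − e^(−4d/3)) = 0.75 × (1 − e^(-0.4)) = 0.75 × (1 − 0.670320) = 0.247260.
Expected differing sites = pL ≈ 0.247260 × 2468 = 610.23768 ≈ 610.

610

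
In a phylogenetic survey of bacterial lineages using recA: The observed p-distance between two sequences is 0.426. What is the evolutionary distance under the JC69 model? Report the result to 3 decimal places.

0.629

d = −(3/4) ln(1 − 4p/3) = −0.75 ln(1 − 0.568) = −0.75 ln(0.432)
  = −0.75 × (-0.839330) = 0.629498 substitutions/site.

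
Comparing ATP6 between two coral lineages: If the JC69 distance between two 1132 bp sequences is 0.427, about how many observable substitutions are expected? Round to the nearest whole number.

369

Invert JC69: p = (3/4)(1 − e^(−4d/3)) = 0.75 × (1 − e^(-0.569333)) = 0.75 × (1 − 0.565903) = 0.325573.
Expected differing sites = pL ≈ 0.325573 × 1132 = 368.548636 ≈ 369.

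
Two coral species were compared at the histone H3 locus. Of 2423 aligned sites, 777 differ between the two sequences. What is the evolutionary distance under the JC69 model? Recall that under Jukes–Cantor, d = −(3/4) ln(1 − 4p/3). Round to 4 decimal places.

0.4184

p = 777/2423 ≈ 0.320677.
d = −(3/4) ln(1 − 4p/3) = −0.75 ln(1 − 0.427569) = −0.75 ln(0.572431)
  = −0.75 × (-0.557863) = 0.418397 substitutions/site.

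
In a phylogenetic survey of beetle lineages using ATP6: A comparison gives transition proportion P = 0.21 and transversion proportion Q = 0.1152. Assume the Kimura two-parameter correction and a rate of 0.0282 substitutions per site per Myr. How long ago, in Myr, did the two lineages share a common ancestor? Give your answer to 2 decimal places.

Under the Kimura two-parameter model, d = −½ ln(1 − 2P − Q) − ¼ ln(1 − 2Q).
1 − 2P − Q = 0.4648, giving −½ ln(0.4648) = 0.383074.
1 − 2Q = 0.7696, giving −¼ ln(0.7696) = 0.065471.
d = 0.383074 + 0.065471 = 0.448545.
Under a molecular clock d = 2μt, so t = d/(2μ) = 0.448545 / (2 × 0.0282) = 7.95 Myr.

7.95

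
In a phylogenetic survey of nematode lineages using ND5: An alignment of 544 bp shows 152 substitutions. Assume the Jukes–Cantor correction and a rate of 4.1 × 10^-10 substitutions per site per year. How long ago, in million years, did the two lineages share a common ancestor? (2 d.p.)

p = 152/544 ≈ 0.279412.
d = −(3/4) ln(1 − 4p/3) = −0.75 ln(1 − 0.372549) = −0.75 ln(0.627451)
  = −0.75 × (-0.466090) = 0.349568 substitutions/site.
Under a molecular clock d = 2μt, so t = d/(2μ) = 0.349568 / (2 × 4.1 × 10^-10) = 426.30 million years.

426.30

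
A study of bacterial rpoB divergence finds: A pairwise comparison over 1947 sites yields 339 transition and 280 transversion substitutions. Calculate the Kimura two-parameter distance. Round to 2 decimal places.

0.42

P = 339/1947 ≈ 0.174114 and Q = 280/1947 ≈ 0.143811.
Under the Kimura two-parameter model, d = −½ ln(1 − 2P − Q) − ¼ ln(1 − 2Q).
1 − 2P − Q = 0.507961, giving −½ ln(0.507961) = 0.338675.
1 − 2Q = 0.712378, giving −¼ ln(0.712378) = 0.084787.
d = 0.338675 + 0.084787 = 0.423462.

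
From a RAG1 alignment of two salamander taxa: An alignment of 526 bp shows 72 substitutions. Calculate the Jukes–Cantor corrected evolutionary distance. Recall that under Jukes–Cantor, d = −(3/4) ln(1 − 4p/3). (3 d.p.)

p = 72/526 ≈ 0.136882.
d = −(3/4) ln(1 − 4p/3) = −0.75 ln(1 − 0.182509) = −0.75 ln(0.817491)
  = −0.75 × (-0.201515) = 0.151136 substitutions/site.

0.151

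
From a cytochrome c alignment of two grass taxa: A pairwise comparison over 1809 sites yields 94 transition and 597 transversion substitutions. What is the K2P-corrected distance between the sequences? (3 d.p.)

0.554

P = 94/1809 ≈ 0.051962 and Q = 597/1809 ≈ 0.330017.
Under the Kimura two-parameter model, d = −½ ln(1 − 2P − Q) − ¼ ln(1 − 2Q).
1 − 2P − Q = 0.566059, giving −½ ln(0.566059) = 0.284528.
1 − 2Q = 0.339966, giving −¼ ln(0.339966) = 0.269727.
d = 0.284528 + 0.269727 = 0.554255.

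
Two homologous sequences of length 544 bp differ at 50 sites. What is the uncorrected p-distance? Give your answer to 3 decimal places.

p = 50/544 = 0.091911… ≈ 0.092 (to 3 d.p.).

0.092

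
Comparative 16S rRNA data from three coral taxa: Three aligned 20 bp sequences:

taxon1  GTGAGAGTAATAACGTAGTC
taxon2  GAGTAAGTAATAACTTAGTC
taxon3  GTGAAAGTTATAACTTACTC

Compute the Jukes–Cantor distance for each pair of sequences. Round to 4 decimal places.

taxon1–taxon2: 4/20 sites differ → p = 0.2, d = −0.75 ln(1 − 0.266667) = 0.232617 ≈ 0.2326.
taxon1–taxon3: 4/20 sites differ → p = 0.2, d = −0.75 ln(1 − 0.266667) = 0.232617 ≈ 0.2326.
taxon2–taxon3: 4/20 sites differ → p = 0.2, d = −0.75 ln(1 − 0.266667) = 0.232617 ≈ 0.2326.

d(taxon1,taxon2) = 0.2326, d(taxon1,taxon3) = 0.2326, d(taxon2,taxon3) = 0.2326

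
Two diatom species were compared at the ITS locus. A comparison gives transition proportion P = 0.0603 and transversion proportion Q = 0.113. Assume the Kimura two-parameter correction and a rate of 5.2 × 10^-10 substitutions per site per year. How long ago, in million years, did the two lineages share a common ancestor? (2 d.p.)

Under the Kimura two-parameter model, d = −½ ln(1 − 2P − Q) − ¼ ln(1 − 2Q).
1 − 2P − Q = 0.7664, giving −½ ln(0.7664) = 0.133026.
1 − 2Q = 0.774, giving −¼ ln(0.774) = 0.064046.
d = 0.133026 + 0.064046 = 0.197072.
Under a molecular clock d = 2μt, so t = d/(2μ) = 0.197072 / (2 × 5.2 × 10^-10) = 189.49 million years.

189.49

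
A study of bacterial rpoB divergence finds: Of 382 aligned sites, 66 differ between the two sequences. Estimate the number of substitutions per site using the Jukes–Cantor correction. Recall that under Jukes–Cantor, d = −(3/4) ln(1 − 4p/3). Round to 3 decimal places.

0.196

p = 66/382 ≈ 0.172775.
d = −(3/4) ln(1 − 4p/3) = −0.75 ln(1 − 0.230367) = −0.75 ln(0.769633)
  = −0.75 × (-0.261842) = 0.196382 substitutions/site.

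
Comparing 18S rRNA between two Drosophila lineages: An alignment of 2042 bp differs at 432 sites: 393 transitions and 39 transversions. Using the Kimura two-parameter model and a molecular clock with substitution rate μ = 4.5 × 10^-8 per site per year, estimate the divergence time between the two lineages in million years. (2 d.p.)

P = 393/2042 ≈ 0.192458 and Q = 39/2042 ≈ 0.019099.
Under the Kimura two-parameter model, d = −½ ln(1 − 2P − Q) − ¼ ln(1 − 2Q).
1 − 2P − Q = 0.595985, giving −½ ln(0.595985) = 0.258770.
1 − 2Q = 0.961802, giving −¼ ln(0.961802) = 0.009737.
d = 0.258770 + 0.009737 = 0.268507.
Under a molecular clock d = 2μt, so t = d/(2μ) = 0.268507 / (2 × 4.5 × 10^-8) = 2.98 million years.

2.98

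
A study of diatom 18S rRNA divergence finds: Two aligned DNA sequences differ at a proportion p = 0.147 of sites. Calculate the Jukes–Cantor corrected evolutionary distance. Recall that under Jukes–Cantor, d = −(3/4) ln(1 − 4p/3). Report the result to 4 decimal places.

0.1636

d = −(3/4) ln(1 − 4p/3) = −0.75 ln(1 − 0.196) = −0.75 ln(0.804)
  = −0.75 × (-0.218156) = 0.163617 substitutions/site.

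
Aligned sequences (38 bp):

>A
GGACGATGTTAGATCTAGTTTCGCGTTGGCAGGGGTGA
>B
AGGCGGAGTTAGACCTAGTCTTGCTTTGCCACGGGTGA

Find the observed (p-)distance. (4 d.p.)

0.2632

The sequences differ at 10 of 38 positions (sites 1, 3, 6, 7, 14, 20, 22, 25, 29, 32).
p = 10/38 = 0.263157… ≈ 0.2632 (to 4 d.p.).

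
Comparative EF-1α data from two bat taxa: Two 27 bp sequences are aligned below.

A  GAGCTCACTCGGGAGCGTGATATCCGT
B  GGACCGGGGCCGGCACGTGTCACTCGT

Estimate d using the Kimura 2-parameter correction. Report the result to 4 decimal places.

0.9901

Of 27 sites, 8 differences are transitions and 6 are transversions, so P = 8/27 ≈ 0.296296 and Q = 6/27 ≈ 0.222222.
Under the Kimura two-parameter model, d = −½ ln(1 − 2P − Q) − ¼ ln(1 − 2Q).
1 − 2P − Q = 0.185186, giving −½ ln(0.185186) = 0.843197.
1 − 2Q = 0.555556, giving −¼ ln(0.555556) = 0.146946.
d = 0.843197 + 0.146946 = 0.990143.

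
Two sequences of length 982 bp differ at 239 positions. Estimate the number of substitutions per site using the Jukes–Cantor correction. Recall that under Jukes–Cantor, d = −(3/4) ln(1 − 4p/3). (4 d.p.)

0.2942

p = 239/982 ≈ 0.243381.
d = −(3/4) ln(1 − 4p/3) = −0.75 ln(1 − 0.324508) = −0.75 ln(0.675492)
  = −0.75 × (-0.392314) = 0.294236 substitutions/site.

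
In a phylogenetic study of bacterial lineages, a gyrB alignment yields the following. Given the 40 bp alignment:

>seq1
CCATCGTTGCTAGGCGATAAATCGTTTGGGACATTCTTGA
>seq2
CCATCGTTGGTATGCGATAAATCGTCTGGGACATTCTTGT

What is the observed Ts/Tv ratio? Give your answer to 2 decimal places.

0.33

Transitions are A↔G and C↔T; transversions are all other mismatches.
Transitions: 1. Transversions: 3.
R = 1/3 = 0.333333… ≈ 0.33 (to 2 d.p.).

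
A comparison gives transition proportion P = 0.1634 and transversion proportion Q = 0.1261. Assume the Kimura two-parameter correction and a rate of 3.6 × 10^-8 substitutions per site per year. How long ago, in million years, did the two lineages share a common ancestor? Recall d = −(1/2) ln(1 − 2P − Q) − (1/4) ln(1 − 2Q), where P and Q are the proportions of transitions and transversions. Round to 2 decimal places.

5.20

Under the Kimura two-parameter model, d = −½ ln(1 − 2P − Q) − ¼ ln(1 − 2Q).
1 − 2P − Q = 0.5471, giving −½ ln(0.5471) = 0.301562.
1 − 2Q = 0.7478, giving −¼ ln(0.7478) = 0.072655.
d = 0.301562 + 0.072655 = 0.374217.
Under a molecular clock d = 2μt, so t = d/(2μ) = 0.374217 / (2 × 3.6 × 10^-8) = 5.20 million years.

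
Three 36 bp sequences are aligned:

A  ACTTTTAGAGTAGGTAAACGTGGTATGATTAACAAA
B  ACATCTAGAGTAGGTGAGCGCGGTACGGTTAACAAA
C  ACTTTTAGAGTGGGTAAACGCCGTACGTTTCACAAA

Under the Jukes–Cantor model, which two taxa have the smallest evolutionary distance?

A–B: 7/36 differ, p = 0.194, d = 0.225.
A–C: 6/36 differ, p = 0.167, d = 0.188.
B–C: 8/36 differ, p = 0.222, d = 0.264.
The smallest distance is between A and C.

A and C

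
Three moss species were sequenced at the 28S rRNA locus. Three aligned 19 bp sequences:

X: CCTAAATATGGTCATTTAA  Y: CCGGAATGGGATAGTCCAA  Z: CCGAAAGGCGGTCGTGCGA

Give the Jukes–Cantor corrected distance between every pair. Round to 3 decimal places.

X–Y: 9/19 sites differ → p ≈ 0.473684, d = −0.75 ln(1 − 0.631579) = 0.748897 ≈ 0.749.
X–Z: 8/19 sites differ → p ≈ 0.421053, d = −0.75 ln(1 − 0.561404) = 0.618132 ≈ 0.618.
Y–Z: 7/19 sites differ → p ≈ 0.368421, d = −0.75 ln(1 − 0.491228) = 0.506816 ≈ 0.507.

d(X,Y) = 0.749, d(X,Z) = 0.618, d(Y,Z) = 0.507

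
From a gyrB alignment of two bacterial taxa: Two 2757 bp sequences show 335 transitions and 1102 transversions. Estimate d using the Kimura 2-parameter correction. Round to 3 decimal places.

P = 335/2757 ≈ 0.121509 and Q = 1102/2757 ≈ 0.39971.
Under the Kimura two-parameter model, d = −½ ln(1 − 2P − Q) − ¼ ln(1 − 2Q).
1 − 2P − Q = 0.357272, giving −½ ln(0.357272) = 0.514629.
1 − 2Q = 0.20058, giving −¼ ln(0.20058) = 0.401636.
d = 0.514629 + 0.401636 = 0.916265.

0.916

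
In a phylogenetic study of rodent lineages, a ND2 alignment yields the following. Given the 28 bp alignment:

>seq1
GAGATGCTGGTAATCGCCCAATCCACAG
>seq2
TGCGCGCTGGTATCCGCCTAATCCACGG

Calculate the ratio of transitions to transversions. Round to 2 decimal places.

Transitions are A↔G and C↔T; transversions are all other mismatches.
Transitions: 6. Transversions: 3.
R = 6/3 = 2.00.

2.00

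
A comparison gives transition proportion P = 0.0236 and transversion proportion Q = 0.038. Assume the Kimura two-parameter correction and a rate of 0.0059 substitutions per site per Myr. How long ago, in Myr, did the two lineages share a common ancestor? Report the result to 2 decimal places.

Under the Kimura two-parameter model, d = −½ ln(1 − 2P − Q) − ¼ ln(1 − 2Q).
1 − 2P − Q = 0.9148, giving −½ ln(0.9148) = 0.044525.
1 − 2Q = 0.924, giving −¼ ln(0.924) = 0.019761.
d = 0.044525 + 0.019761 = 0.064286.
Under a molecular clock d = 2μt, so t = d/(2μ) = 0.064286 / (2 × 0.0059) = 5.45 Myr.

5.45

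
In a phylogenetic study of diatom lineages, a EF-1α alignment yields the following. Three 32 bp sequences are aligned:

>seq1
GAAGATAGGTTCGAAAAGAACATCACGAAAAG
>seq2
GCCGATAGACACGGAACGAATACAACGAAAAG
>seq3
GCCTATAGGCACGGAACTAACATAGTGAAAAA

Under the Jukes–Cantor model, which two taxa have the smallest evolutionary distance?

seq2 and seq3

seq1–seq2: 10/32 differ, p = 0.313, d = 0.404.
seq1–seq3: 12/32 differ, p = 0.375, d = 0.520.
seq2–seq3: 8/32 differ, p = 0.250, d = 0.304.
The smallest distance is between seq2 and seq3.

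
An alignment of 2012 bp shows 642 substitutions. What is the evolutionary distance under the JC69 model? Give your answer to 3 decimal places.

p = 642/2012 ≈ 0.319085.
d = −(3/4) ln(1 − 4p/3) = −0.75 ln(1 − 0.425447) = −0.75 ln(0.574553)
  = −0.75 × (-0.554163) = 0.415622 substitutions/site.

0.416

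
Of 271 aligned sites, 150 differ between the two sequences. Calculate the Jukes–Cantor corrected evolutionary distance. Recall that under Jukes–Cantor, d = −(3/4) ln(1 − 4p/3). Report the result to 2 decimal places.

1.00

p = 150/271 ≈ 0.553506.
d = −(3/4) ln(1 − 4p/3) = −0.75 ln(1 − 0.738008) = −0.75 ln(0.261992)
  = −0.75 × (-1.339441) = 1.004581 substitutions/site.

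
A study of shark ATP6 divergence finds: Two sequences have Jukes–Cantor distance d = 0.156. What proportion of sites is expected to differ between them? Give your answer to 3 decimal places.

0.141

p = (3/4)(1 − e^(−4d/3)) = 0.75 × (1 − e^(-0.208)) = 0.75 × (1 − 0.812207) = 0.140845.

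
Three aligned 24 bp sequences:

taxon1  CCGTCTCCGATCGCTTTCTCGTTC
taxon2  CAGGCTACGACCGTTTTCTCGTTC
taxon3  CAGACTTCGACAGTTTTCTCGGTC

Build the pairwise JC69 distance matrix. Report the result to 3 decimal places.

taxon1–taxon2: 5/24 sites differ → p ≈ 0.208333, d = −0.75 ln(1 − 0.277777) = 0.244066 ≈ 0.244.
taxon1–taxon3: 7/24 sites differ → p ≈ 0.291667, d = −0.75 ln(1 − 0.388889) = 0.369358 ≈ 0.369.
taxon2–taxon3: 4/24 sites differ → p ≈ 0.166667, d = −0.75 ln(1 − 0.222223) = 0.188487 ≈ 0.188.

d(taxon1,taxon2) = 0.244, d(taxon1,taxon3) = 0.369, d(taxon2,taxon3) = 0.188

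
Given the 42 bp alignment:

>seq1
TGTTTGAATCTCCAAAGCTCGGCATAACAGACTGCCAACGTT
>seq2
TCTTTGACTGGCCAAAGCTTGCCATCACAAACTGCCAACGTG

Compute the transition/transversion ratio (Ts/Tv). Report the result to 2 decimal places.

Transitions are A↔G and C↔T; transversions are all other mismatches.
Transitions: 2. Transversions: 7.
R = 2/7 = 0.285714… ≈ 0.29 (to 2 d.p.).

0.29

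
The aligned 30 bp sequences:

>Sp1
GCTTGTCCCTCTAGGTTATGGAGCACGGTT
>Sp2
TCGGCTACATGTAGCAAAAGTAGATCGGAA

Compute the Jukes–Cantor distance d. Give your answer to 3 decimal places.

The sequences differ at 16 of 30 sites, so p = 16/30 ≈ 0.533333.
d = −(3/4) ln(1 − 4p/3) = −0.75 ln(1 − 0.711111) = −0.75 ln(0.288889)
  = −0.75 × (-1.241713) = 0.931285 substitutions/site.

0.931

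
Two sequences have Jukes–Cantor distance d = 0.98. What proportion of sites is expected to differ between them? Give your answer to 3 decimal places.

0.547

p = (3/4)(1 − e^(−4d/3)) = 0.75 × (1 − e^(-1.306667)) = 0.75 × (1 − 0.270721) = 0.546959.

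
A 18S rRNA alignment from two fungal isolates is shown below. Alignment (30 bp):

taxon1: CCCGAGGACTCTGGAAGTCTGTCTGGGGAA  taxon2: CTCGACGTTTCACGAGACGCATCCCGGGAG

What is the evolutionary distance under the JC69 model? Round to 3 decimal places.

The sequences differ at 15 of 30 sites, so p = 15/30 = 0.5.
d = −(3/4) ln(1 − 4p/3) = −0.75 ln(1 − 0.666667) = −0.75 ln(0.333333)
  = −0.75 × (-1.098613) = 0.823960 substitutions/site.

0.824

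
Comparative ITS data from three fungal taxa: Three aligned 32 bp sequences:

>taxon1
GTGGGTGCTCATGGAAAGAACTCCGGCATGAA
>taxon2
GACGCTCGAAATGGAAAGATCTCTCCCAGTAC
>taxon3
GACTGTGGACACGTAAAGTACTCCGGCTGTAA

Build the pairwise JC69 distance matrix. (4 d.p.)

d(taxon1,taxon2) = 0.6566, d(taxon1,taxon3) = 0.4598, d(taxon2,taxon3) = 0.5851

taxon1–taxon2: 14/32 sites differ → p = 0.4375, d = −0.75 ln(1 − 0.583333) = 0.656601 ≈ 0.6566.
taxon1–taxon3: 11/32 sites differ → p = 0.34375, d = −0.75 ln(1 − 0.458333) = 0.459828 ≈ 0.4598.
taxon2–taxon3: 13/32 sites differ → p = 0.40625, d = −0.75 ln(1 − 0.541667) = 0.585119 ≈ 0.5851.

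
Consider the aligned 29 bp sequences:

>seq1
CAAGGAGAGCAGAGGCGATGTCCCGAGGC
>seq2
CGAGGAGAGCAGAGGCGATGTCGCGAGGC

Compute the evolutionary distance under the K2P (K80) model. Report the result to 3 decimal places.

0.072

Of 29 sites, 1 differences are transitions and 1 are transversions, so P = 1/29 ≈ 0.034483 and Q = 1/29 ≈ 0.034483.
Under the Kimura two-parameter model, d = −½ ln(1 − 2P − Q) − ¼ ln(1 − 2Q).
1 − 2P − Q = 0.896551, giving −½ ln(0.896551) = 0.054600.
1 − 2Q = 0.931034, giving −¼ ln(0.931034) = 0.017865.
d = 0.054600 + 0.017865 = 0.072465.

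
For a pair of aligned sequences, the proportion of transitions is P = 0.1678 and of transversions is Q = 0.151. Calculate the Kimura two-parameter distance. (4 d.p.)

Under the Kimura two-parameter model, d = −½ ln(1 − 2P − Q) − ¼ ln(1 − 2Q).
1 − 2P − Q = 0.5134, giving −½ ln(0.5134) = 0.333350.
1 − 2Q = 0.698, giving −¼ ln(0.698) = 0.089884.
d = 0.333350 + 0.089884 = 0.423234.

0.4232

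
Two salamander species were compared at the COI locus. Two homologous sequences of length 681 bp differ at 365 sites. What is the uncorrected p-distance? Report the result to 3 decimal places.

p = 365/681 = 0.535976… ≈ 0.536 (to 3 d.p.).

0.536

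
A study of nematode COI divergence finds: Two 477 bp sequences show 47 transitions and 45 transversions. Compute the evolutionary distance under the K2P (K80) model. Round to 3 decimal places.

0.225

P = 47/477 ≈ 0.098532 and Q = 45/477 ≈ 0.09434.
Under the Kimura two-parameter model, d = −½ ln(1 − 2P − Q) − ¼ ln(1 − 2Q).
1 − 2P − Q = 0.708596, giving −½ ln(0.708596) = 0.172235.
1 − 2Q = 0.81132, giving −¼ ln(0.81132) = 0.052273.
d = 0.172235 + 0.052273 = 0.224508.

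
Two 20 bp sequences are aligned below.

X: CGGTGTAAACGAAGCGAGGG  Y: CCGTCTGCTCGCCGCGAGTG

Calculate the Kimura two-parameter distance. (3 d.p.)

Of 20 sites, 1 differences are transitions and 7 are transversions, so P = 1/20 = 0.05 and Q = 7/20 = 0.35.
Under the Kimura two-parameter model, d = −½ ln(1 − 2P − Q) − ¼ ln(1 − 2Q).
1 − 2P − Q = 0.55, giving −½ ln(0.55) = 0.298919.
1 − 2Q = 0.3, giving −¼ ln(0.3) = 0.300993.
d = 0.298919 + 0.300993 = 0.599912.

0.600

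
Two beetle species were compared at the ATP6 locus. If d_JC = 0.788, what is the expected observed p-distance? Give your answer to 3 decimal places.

p = (3/4)(1 − e^(−4d/3)) = 0.75 × (1 − e^(-1.050667)) = 0.75 × (1 − 0.349704) = 0.487722.

0.488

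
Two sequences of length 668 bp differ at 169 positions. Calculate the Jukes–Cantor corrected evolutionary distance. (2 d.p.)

p = 169/668 ≈ 0.252994.
d = −(3/4) ln(1 − 4p/3) = −0.75 ln(1 − 0.337325) = −0.75 ln(0.662675)
  = −0.75 × (-0.411471) = 0.308603 substitutions/site.

0.31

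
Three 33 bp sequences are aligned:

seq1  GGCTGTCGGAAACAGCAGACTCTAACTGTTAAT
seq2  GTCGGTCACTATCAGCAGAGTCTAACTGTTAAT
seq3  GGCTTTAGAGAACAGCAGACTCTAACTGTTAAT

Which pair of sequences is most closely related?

seq1 and seq3

seq1–seq2: 7/33 differ, p = 0.212, d = 0.249.
seq1–seq3: 4/33 differ, p = 0.121, d = 0.132.
seq2–seq3: 9/33 differ, p = 0.273, d = 0.339.
The smallest distance is between seq1 and seq3.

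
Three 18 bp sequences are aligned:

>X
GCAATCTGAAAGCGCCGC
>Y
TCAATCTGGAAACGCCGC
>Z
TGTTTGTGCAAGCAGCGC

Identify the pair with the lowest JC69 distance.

X–Y: 3/18 differ, p = 0.167, d = 0.188.
X–Z: 8/18 differ, p = 0.444, d = 0.673.
Y–Z: 8/18 differ, p = 0.444, d = 0.673.
The smallest distance is between X and Y.

X and Y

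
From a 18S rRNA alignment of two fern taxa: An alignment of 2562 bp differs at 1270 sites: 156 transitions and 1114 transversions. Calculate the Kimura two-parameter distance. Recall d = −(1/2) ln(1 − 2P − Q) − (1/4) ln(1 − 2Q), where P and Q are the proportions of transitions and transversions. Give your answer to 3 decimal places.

P = 156/2562 ≈ 0.06089 and Q = 1114/2562 ≈ 0.434817.
Under the Kimura two-parameter model, d = −½ ln(1 − 2P − Q) − ¼ ln(1 − 2Q).
1 − 2P − Q = 0.443403, giving −½ ln(0.443403) = 0.406638.
1 − 2Q = 0.130366, giving −¼ ln(0.130366) = 0.509352.
d = 0.406638 + 0.509352 = 0.915990.

0.916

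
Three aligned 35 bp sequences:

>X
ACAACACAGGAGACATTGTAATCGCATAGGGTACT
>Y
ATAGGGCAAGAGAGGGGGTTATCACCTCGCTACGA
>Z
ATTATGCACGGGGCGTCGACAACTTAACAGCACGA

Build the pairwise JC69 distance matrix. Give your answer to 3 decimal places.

d(X,Y) = 0.965, d(X,Z) = 1.366, d(Y,Z) = 0.965

X–Y: 19/35 sites differ → p ≈ 0.542857, d = −0.75 ln(1 − 0.723809) = 0.964997 ≈ 0.965.
X–Z: 22/35 sites differ → p ≈ 0.628571, d = −0.75 ln(1 − 0.838095) = 1.365559 ≈ 1.366.
Y–Z: 19/35 sites differ → p ≈ 0.542857, d = −0.75 ln(1 − 0.723809) = 0.964997 ≈ 0.965.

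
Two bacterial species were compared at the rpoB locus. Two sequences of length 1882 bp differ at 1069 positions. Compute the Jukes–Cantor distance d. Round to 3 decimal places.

1.062

p = 1069/1882 ≈ 0.568013.
d = −(3/4) ln(1 − 4p/3) = −0.75 ln(1 − 0.757351) = −0.75 ln(0.242649)
  = −0.75 × (-1.416139) = 1.062104 substitutions/site.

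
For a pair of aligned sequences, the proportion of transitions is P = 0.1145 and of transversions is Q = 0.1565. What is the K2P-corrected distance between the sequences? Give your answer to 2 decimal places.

Under the Kimura two-parameter model, d = −½ ln(1 − 2P − Q) − ¼ ln(1 − 2Q).
1 − 2P − Q = 0.6145, giving −½ ln(0.6145) = 0.243473.
1 − 2Q = 0.687, giving −¼ ln(0.687) = 0.093855.
d = 0.243473 + 0.093855 = 0.337328.

0.34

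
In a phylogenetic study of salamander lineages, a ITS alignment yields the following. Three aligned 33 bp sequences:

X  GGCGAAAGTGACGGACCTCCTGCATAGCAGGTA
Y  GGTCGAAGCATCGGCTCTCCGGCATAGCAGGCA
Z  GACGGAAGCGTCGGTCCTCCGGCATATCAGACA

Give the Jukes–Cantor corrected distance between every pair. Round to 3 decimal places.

X–Y: 10/33 sites differ → p ≈ 0.30303, d = −0.75 ln(1 − 0.40404) = 0.388186 ≈ 0.388.
X–Z: 9/33 sites differ → p ≈ 0.272727, d = −0.75 ln(1 − 0.363636) = 0.338988 ≈ 0.339.
Y–Z: 8/33 sites differ → p ≈ 0.242424, d = −0.75 ln(1 − 0.323232) = 0.292820 ≈ 0.293.

d(X,Y) = 0.388, d(X,Z) = 0.339, d(Y,Z) = 0.293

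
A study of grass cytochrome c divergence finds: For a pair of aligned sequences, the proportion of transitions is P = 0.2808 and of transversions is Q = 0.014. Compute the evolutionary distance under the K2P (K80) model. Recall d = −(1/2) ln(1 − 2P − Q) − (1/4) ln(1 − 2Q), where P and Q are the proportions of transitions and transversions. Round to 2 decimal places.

0.44

Under the Kimura two-parameter model, d = −½ ln(1 − 2P − Q) − ¼ ln(1 − 2Q).
1 − 2P − Q = 0.4244, giving −½ ln(0.4244) = 0.428539.
1 − 2Q = 0.972, giving −¼ ln(0.972) = 0.007100.
d = 0.428539 + 0.007100 = 0.435639.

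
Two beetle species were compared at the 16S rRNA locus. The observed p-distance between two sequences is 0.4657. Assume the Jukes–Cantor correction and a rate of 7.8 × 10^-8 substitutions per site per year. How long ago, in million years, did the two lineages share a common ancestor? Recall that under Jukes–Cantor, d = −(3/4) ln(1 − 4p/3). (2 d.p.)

d = −(3/4) ln(1 − 4p/3) = −0.75 ln(1 − 0.620933) = −0.75 ln(0.379067)
  = −0.75 × (-0.970042) = 0.727532 substitutions/site.
Under a molecular clock d = 2μt, so t = d/(2μ) = 0.727532 / (2 × 7.8 × 10^-8) = 4.66 million years.

4.66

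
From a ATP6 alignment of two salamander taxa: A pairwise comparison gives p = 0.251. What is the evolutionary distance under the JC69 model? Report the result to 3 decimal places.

0.306

d = −(3/4) ln(1 − 4p/3) = −0.75 ln(1 − 0.334667) = −0.75 ln(0.665333)
  = −0.75 × (-0.407468) = 0.305601 substitutions/site.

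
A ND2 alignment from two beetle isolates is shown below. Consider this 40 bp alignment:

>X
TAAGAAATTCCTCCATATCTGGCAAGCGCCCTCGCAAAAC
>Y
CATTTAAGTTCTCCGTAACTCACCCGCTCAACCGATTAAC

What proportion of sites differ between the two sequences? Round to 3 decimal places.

The sequences differ at 19 of 40 positions.
p = 19/40 = 0.475.

0.475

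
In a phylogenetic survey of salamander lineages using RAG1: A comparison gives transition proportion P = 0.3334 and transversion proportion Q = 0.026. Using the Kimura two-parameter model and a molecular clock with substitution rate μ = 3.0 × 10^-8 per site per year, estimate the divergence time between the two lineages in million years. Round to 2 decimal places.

10.06

Under the Kimura two-parameter model, d = −½ ln(1 − 2P − Q) − ¼ ln(1 − 2Q).
1 − 2P − Q = 0.3072, giving −½ ln(0.3072) = 0.590128.
1 − 2Q = 0.948, giving −¼ ln(0.948) = 0.013350.
d = 0.590128 + 0.013350 = 0.603478.
Under a molecular clock d = 2μt, so t = d/(2μ) = 0.603478 / (2 × 3.0 × 10^-8) = 10.06 million years.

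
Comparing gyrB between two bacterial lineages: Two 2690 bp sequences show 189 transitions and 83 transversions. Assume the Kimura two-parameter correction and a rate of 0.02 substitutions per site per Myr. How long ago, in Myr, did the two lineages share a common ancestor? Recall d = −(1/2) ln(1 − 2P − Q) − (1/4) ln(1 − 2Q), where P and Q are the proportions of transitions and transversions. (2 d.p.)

2.75

P = 189/2690 ≈ 0.07026 and Q = 83/2690 ≈ 0.030855.
Under the Kimura two-parameter model, d = −½ ln(1 − 2P − Q) − ¼ ln(1 − 2Q).
1 − 2P − Q = 0.828625, giving −½ ln(0.828625) = 0.093994.
1 − 2Q = 0.93829, giving −¼ ln(0.93829) = 0.015924.
d = 0.093994 + 0.015924 = 0.109918.
Under a molecular clock d = 2μt, so t = d/(2μ) = 0.109918 / (2 × 0.02) = 2.75 Myr.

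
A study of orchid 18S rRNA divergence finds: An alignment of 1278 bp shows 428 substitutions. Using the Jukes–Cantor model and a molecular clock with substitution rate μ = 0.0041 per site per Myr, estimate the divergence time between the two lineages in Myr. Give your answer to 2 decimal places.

p = 428/1278 ≈ 0.334898.
d = −(3/4) ln(1 − 4p/3) = −0.75 ln(1 − 0.446531) = −0.75 ln(0.553469)
  = −0.75 × (-0.591550) = 0.443663 substitutions/site.
Under a molecular clock d = 2μt, so t = d/(2μ) = 0.443663 / (2 × 0.0041) = 54.11 Myr.

54.11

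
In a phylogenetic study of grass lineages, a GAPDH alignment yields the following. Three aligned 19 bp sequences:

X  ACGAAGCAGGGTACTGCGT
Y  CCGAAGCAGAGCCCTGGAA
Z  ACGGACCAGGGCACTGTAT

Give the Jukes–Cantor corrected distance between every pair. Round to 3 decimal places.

X–Y: 7/19 sites differ → p ≈ 0.368421, d = −0.75 ln(1 − 0.491228) = 0.506816 ≈ 0.507.
X–Z: 5/19 sites differ → p ≈ 0.263158, d = −0.75 ln(1 − 0.350877) = 0.324100 ≈ 0.324.
Y–Z: 7/19 sites differ → p ≈ 0.368421, d = −0.75 ln(1 − 0.491228) = 0.506816 ≈ 0.507.

d(X,Y) = 0.507, d(X,Z) = 0.324, d(Y,Z) = 0.507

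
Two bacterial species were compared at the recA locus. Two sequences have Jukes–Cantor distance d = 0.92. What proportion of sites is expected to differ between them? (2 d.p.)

p = (3/4)(1 − e^(−4d/3)) = 0.75 × (1 − e^(-1.226667)) = 0.75 × (1 − 0.293268) = 0.530049.

0.53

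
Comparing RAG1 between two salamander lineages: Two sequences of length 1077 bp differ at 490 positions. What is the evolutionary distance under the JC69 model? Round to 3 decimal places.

p = 490/1077 ≈ 0.454968.
d = −(3/4) ln(1 − 4p/3) = −0.75 ln(1 − 0.606624) = −0.75 ln(0.393376)
  = −0.75 × (-0.932989) = 0.699742 substitutions/site.

0.700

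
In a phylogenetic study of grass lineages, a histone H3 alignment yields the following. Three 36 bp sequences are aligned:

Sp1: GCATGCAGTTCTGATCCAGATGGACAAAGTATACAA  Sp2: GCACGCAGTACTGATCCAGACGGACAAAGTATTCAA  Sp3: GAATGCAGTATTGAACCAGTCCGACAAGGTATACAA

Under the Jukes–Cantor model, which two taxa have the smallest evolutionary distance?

Sp1–Sp2: 4/36 differ, p = 0.111, d = 0.120.
Sp1–Sp3: 8/36 differ, p = 0.222, d = 0.264.
Sp2–Sp3: 8/36 differ, p = 0.222, d = 0.264.
The smallest distance is between Sp1 and Sp2.

Sp1 and Sp2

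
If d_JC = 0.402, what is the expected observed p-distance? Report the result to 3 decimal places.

0.311

p = (3/4)(1 − e^(−4d/3)) = 0.75 × (1 − e^(-0.536)) = 0.75 × (1 − 0.585084) = 0.311187.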